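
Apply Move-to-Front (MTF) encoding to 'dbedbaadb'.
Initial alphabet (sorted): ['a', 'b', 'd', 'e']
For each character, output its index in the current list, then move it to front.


MTF encoding:
'd': index 2 in ['a', 'b', 'd', 'e'] -> ['d', 'a', 'b', 'e']
'b': index 2 in ['d', 'a', 'b', 'e'] -> ['b', 'd', 'a', 'e']
'e': index 3 in ['b', 'd', 'a', 'e'] -> ['e', 'b', 'd', 'a']
'd': index 2 in ['e', 'b', 'd', 'a'] -> ['d', 'e', 'b', 'a']
'b': index 2 in ['d', 'e', 'b', 'a'] -> ['b', 'd', 'e', 'a']
'a': index 3 in ['b', 'd', 'e', 'a'] -> ['a', 'b', 'd', 'e']
'a': index 0 in ['a', 'b', 'd', 'e'] -> ['a', 'b', 'd', 'e']
'd': index 2 in ['a', 'b', 'd', 'e'] -> ['d', 'a', 'b', 'e']
'b': index 2 in ['d', 'a', 'b', 'e'] -> ['b', 'd', 'a', 'e']


Output: [2, 2, 3, 2, 2, 3, 0, 2, 2]


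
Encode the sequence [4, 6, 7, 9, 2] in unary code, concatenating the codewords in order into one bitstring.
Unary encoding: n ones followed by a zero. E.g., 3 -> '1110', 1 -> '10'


Encode each number as n ones followed by a terminating 0:
  4 -> 11110 (5 bits)
  6 -> 1111110 (7 bits)
  7 -> 11111110 (8 bits)
  9 -> 1111111110 (10 bits)
  2 -> 110 (3 bits)
Total length = 5 + 7 + 8 + 10 + 3 = 33 bits.

Unary([4, 6, 7, 9, 2]) = 111101111110111111101111111110110 (33 bits)


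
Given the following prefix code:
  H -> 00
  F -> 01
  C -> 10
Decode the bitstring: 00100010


Decoding step by step:
Bits 00 -> H
Bits 10 -> C
Bits 00 -> H
Bits 10 -> C


Decoded message: HCHC


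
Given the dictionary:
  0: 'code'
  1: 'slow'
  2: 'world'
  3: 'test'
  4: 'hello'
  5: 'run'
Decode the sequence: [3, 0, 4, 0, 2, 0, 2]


Look up each index in the dictionary:
  3 -> 'test'
  0 -> 'code'
  4 -> 'hello'
  0 -> 'code'
  2 -> 'world'
  0 -> 'code'
  2 -> 'world'

Decoded: "test code hello code world code world"


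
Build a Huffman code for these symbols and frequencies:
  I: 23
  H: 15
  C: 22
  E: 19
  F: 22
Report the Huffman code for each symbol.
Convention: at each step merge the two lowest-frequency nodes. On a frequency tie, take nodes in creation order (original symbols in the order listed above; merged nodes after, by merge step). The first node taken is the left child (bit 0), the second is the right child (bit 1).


Huffman tree construction:
Step 1: Merge H(15) + E(19) = 34
Step 2: Merge C(22) + F(22) = 44
Step 3: Merge I(23) + (H+E)(34) = 57
Step 4: Merge (C+F)(44) + (I+(H+E))(57) = 101
Read each symbol's code off the tree from the root (left child = 0, right child = 1).

Codes:
  I: 10 (length 2)
  H: 110 (length 3)
  C: 00 (length 2)
  E: 111 (length 3)
  F: 01 (length 2)
Average code length: 236/101 = 2.3366 bits/symbol


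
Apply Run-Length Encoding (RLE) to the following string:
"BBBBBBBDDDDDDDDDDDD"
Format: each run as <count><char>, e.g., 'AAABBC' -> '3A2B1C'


Scanning runs left to right:
  i=0: run of 'B' x 7 -> '7B'
  i=7: run of 'D' x 12 -> '12D'

RLE = 7B12D


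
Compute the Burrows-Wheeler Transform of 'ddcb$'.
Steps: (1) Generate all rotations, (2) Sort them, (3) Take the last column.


Rotations (sorted):
  0: $ddcb -> last char: b
  1: b$ddc -> last char: c
  2: cb$dd -> last char: d
  3: dcb$d -> last char: d
  4: ddcb$ -> last char: $


BWT = bcdd$


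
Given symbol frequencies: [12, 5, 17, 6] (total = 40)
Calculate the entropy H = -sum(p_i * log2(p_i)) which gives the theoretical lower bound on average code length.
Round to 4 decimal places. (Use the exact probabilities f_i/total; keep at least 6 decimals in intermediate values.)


Per-symbol terms -p_i * log2(p_i) with p_i = f_i/40:
  p = 12/40 = 0.300000: log2(p) = -1.736966, -p*log2(p) = 0.521090
  p = 5/40 = 0.125000: log2(p) = -3.000000, -p*log2(p) = 0.375000
  p = 17/40 = 0.425000: log2(p) = -1.234465, -p*log2(p) = 0.524648
  p = 6/40 = 0.150000: log2(p) = -2.736966, -p*log2(p) = 0.410545
H = 0.521090 + 0.375000 + 0.524648 + 0.410545 = 1.831283

H = 1.8313 bits/symbol


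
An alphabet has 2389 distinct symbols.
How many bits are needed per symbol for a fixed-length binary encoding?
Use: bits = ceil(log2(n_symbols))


log2(2389) = 11.2222
Bracket: 2^11 = 2048 < 2389 <= 2^12 = 4096
So ceil(log2(2389)) = 12

bits = ceil(log2(2389)) = ceil(11.2222) = 12 bits


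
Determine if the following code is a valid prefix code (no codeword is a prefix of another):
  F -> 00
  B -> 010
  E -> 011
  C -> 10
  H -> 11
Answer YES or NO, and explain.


Checking each pair (does one codeword prefix another?):
  F='00' vs B='010': no prefix
  F='00' vs E='011': no prefix
  F='00' vs C='10': no prefix
  F='00' vs H='11': no prefix
  B='010' vs F='00': no prefix
  B='010' vs E='011': no prefix
  B='010' vs C='10': no prefix
  B='010' vs H='11': no prefix
  E='011' vs F='00': no prefix
  E='011' vs B='010': no prefix
  E='011' vs C='10': no prefix
  E='011' vs H='11': no prefix
  C='10' vs F='00': no prefix
  C='10' vs B='010': no prefix
  C='10' vs E='011': no prefix
  C='10' vs H='11': no prefix
  H='11' vs F='00': no prefix
  H='11' vs B='010': no prefix
  H='11' vs E='011': no prefix
  H='11' vs C='10': no prefix
No violation found over all pairs.

YES -- this is a valid prefix code. No codeword is a prefix of any other codeword.


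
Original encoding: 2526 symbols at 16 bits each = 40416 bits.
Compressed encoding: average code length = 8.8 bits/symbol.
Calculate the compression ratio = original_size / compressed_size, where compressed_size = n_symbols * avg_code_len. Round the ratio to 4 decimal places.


original_size = n_symbols * orig_bits = 2526 * 16 = 40416 bits
compressed_size = n_symbols * avg_code_len = 2526 * 8.8 = 22228.8 bits
ratio = original_size / compressed_size = 40416 / 22228.8 = 1.8182

Compression ratio = 1.8182


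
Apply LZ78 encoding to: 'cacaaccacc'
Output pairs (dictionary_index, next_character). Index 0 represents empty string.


LZ78 encoding steps:
Dictionary: {0: ''}
Step 1: w='' (idx 0), next='c' -> output (0, 'c'), add 'c' as idx 1
Step 2: w='' (idx 0), next='a' -> output (0, 'a'), add 'a' as idx 2
Step 3: w='c' (idx 1), next='a' -> output (1, 'a'), add 'ca' as idx 3
Step 4: w='a' (idx 2), next='c' -> output (2, 'c'), add 'ac' as idx 4
Step 5: w='ca' (idx 3), next='c' -> output (3, 'c'), add 'cac' as idx 5
Step 6: w='c' (idx 1), end of input -> output (1, '')


Encoded: [(0, 'c'), (0, 'a'), (1, 'a'), (2, 'c'), (3, 'c'), (1, '')]


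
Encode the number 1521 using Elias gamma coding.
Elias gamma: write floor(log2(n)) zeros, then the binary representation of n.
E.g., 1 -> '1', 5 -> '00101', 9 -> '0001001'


num_bits = floor(log2(1521)) + 1 = 11
leading_zeros = num_bits - 1 = 10
binary(1521) = 10111110001

Elias gamma(1521) = '0000000000' + '10111110001' = 000000000010111110001 (21 bits)


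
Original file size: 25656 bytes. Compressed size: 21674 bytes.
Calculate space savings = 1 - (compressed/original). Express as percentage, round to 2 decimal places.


ratio = compressed/original = 21674/25656 = 0.844793
savings = 1 - ratio = 1 - 0.844793 = 0.155207
as a percentage: 0.155207 * 100 = 15.52%

Space savings = 1 - 21674/25656 = 15.52%


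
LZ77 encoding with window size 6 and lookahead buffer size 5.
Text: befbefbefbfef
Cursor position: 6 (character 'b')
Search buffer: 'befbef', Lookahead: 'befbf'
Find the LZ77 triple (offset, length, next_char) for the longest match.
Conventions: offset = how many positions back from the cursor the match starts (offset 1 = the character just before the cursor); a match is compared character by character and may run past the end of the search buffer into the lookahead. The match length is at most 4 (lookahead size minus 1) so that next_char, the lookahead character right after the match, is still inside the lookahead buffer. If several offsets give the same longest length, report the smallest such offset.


Try each offset into the search buffer:
  offset=1 (pos 5, char 'f'): match length 0
  offset=2 (pos 4, char 'e'): match length 0
  offset=3 (pos 3, char 'b'): match length 4
  offset=4 (pos 2, char 'f'): match length 0
  offset=5 (pos 1, char 'e'): match length 0
  offset=6 (pos 0, char 'b'): match length 4
Longest match has length 4, found at offsets 3, 6; take the smallest, offset 3.
next_char = character at position 6 + 4 = 10 -> 'f'

Best match: offset=3, length=4 (matching 'befb' starting at position 3)
LZ77 triple: (3, 4, 'f')


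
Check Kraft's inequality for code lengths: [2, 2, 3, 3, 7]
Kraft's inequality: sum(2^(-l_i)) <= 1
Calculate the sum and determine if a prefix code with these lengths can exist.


Sum = 2^(-2) + 2^(-2) + 2^(-3) + 2^(-3) + 2^(-7)
    = 0.25 + 0.25 + 0.125 + 0.125 + 0.0078125
    = 97/128 = 0.7578125
Since 0.7578125 <= 1, Kraft's inequality IS satisfied.
A prefix code with these lengths CAN exist.

Kraft sum = 0.7578125. Satisfied.


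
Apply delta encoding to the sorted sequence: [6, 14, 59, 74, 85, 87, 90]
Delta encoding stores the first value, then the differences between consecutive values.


First value: 6
Deltas:
  14 - 6 = 8
  59 - 14 = 45
  74 - 59 = 15
  85 - 74 = 11
  87 - 85 = 2
  90 - 87 = 3


Delta encoded: [6, 8, 45, 15, 11, 2, 3]


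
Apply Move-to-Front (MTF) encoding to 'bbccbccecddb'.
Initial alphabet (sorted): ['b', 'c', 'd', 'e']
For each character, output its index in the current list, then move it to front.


MTF encoding:
'b': index 0 in ['b', 'c', 'd', 'e'] -> ['b', 'c', 'd', 'e']
'b': index 0 in ['b', 'c', 'd', 'e'] -> ['b', 'c', 'd', 'e']
'c': index 1 in ['b', 'c', 'd', 'e'] -> ['c', 'b', 'd', 'e']
'c': index 0 in ['c', 'b', 'd', 'e'] -> ['c', 'b', 'd', 'e']
'b': index 1 in ['c', 'b', 'd', 'e'] -> ['b', 'c', 'd', 'e']
'c': index 1 in ['b', 'c', 'd', 'e'] -> ['c', 'b', 'd', 'e']
'c': index 0 in ['c', 'b', 'd', 'e'] -> ['c', 'b', 'd', 'e']
'e': index 3 in ['c', 'b', 'd', 'e'] -> ['e', 'c', 'b', 'd']
'c': index 1 in ['e', 'c', 'b', 'd'] -> ['c', 'e', 'b', 'd']
'd': index 3 in ['c', 'e', 'b', 'd'] -> ['d', 'c', 'e', 'b']
'd': index 0 in ['d', 'c', 'e', 'b'] -> ['d', 'c', 'e', 'b']
'b': index 3 in ['d', 'c', 'e', 'b'] -> ['b', 'd', 'c', 'e']


Output: [0, 0, 1, 0, 1, 1, 0, 3, 1, 3, 0, 3]


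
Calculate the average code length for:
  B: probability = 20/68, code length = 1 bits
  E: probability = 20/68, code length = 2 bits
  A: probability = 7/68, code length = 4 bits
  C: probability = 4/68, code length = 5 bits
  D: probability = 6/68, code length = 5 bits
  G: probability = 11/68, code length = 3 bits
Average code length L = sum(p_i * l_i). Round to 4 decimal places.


Weighted contributions p_i * l_i:
  B: (20/68) * 1 = 20/68
  E: (20/68) * 2 = 40/68
  A: (7/68) * 4 = 28/68
  C: (4/68) * 5 = 20/68
  D: (6/68) * 5 = 30/68
  G: (11/68) * 3 = 33/68
Sum = (20 + 40 + 28 + 20 + 30 + 33)/68 = 171/68

L = 171/68 = 2.5147 bits/symbol


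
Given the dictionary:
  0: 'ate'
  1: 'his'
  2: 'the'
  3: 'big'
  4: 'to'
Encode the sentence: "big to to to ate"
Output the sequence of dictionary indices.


Look up each word in the dictionary:
  'big' -> 3
  'to' -> 4
  'to' -> 4
  'to' -> 4
  'ate' -> 0

Encoded: [3, 4, 4, 4, 0]


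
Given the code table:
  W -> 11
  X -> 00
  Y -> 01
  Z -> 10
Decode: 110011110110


Decoding:
11 -> W
00 -> X
11 -> W
11 -> W
01 -> Y
10 -> Z


Result: WXWWYZ


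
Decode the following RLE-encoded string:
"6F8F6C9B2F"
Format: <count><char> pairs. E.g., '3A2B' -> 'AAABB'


Expanding each <count><char> pair:
  6F -> 'FFFFFF'
  8F -> 'FFFFFFFF'
  6C -> 'CCCCCC'
  9B -> 'BBBBBBBBB'
  2F -> 'FF'

Decoded = FFFFFFFFFFFFFFCCCCCCBBBBBBBBBFF


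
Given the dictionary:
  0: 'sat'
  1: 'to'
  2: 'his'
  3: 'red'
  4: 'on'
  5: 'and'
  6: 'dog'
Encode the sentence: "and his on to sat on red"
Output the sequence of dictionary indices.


Look up each word in the dictionary:
  'and' -> 5
  'his' -> 2
  'on' -> 4
  'to' -> 1
  'sat' -> 0
  'on' -> 4
  'red' -> 3

Encoded: [5, 2, 4, 1, 0, 4, 3]


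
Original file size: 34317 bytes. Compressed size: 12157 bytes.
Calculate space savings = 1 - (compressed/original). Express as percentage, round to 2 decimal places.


ratio = compressed/original = 12157/34317 = 0.354256
savings = 1 - ratio = 1 - 0.354256 = 0.645744
as a percentage: 0.645744 * 100 = 64.57%

Space savings = 1 - 12157/34317 = 64.57%


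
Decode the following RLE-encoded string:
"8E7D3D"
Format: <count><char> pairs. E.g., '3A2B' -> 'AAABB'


Expanding each <count><char> pair:
  8E -> 'EEEEEEEE'
  7D -> 'DDDDDDD'
  3D -> 'DDD'

Decoded = EEEEEEEEDDDDDDDDDD


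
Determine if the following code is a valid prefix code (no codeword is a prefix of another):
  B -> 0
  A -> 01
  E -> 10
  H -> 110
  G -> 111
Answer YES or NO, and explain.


Checking each pair (does one codeword prefix another?):
  B='0' vs A='01': prefix -- VIOLATION

NO -- this is NOT a valid prefix code. B (0) is a prefix of A (01).


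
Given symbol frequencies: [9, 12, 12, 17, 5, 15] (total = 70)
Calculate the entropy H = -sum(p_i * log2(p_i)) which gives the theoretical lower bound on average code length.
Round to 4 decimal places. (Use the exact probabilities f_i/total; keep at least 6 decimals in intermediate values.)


Per-symbol terms -p_i * log2(p_i) with p_i = f_i/70:
  p = 9/70 = 0.128571: log2(p) = -2.959358, -p*log2(p) = 0.380489
  p = 12/70 = 0.171429: log2(p) = -2.544321, -p*log2(p) = 0.436169
  p = 12/70 = 0.171429: log2(p) = -2.544321, -p*log2(p) = 0.436169
  p = 17/70 = 0.242857: log2(p) = -2.041820, -p*log2(p) = 0.495871
  p = 5/70 = 0.071429: log2(p) = -3.807355, -p*log2(p) = 0.271954
  p = 15/70 = 0.214286: log2(p) = -2.222392, -p*log2(p) = 0.476227
H = 0.380489 + 0.436169 + 0.436169 + 0.495871 + 0.271954 + 0.476227 = 2.496879

H = 2.4969 bits/symbol


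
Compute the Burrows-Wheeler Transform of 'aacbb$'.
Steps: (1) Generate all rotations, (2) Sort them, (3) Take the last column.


Rotations (sorted):
  0: $aacbb -> last char: b
  1: aacbb$ -> last char: $
  2: acbb$a -> last char: a
  3: b$aacb -> last char: b
  4: bb$aac -> last char: c
  5: cbb$aa -> last char: a


BWT = b$abca


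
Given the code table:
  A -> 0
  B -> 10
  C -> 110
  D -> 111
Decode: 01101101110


Decoding:
0 -> A
110 -> C
110 -> C
111 -> D
0 -> A


Result: ACCDA


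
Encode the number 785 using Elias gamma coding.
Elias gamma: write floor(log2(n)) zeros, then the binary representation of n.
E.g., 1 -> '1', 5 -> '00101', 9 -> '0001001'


num_bits = floor(log2(785)) + 1 = 10
leading_zeros = num_bits - 1 = 9
binary(785) = 1100010001

Elias gamma(785) = '000000000' + '1100010001' = 0000000001100010001 (19 bits)


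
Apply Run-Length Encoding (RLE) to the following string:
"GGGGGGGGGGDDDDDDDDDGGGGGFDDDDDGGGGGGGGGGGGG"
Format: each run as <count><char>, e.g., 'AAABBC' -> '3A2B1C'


Scanning runs left to right:
  i=0: run of 'G' x 10 -> '10G'
  i=10: run of 'D' x 9 -> '9D'
  i=19: run of 'G' x 5 -> '5G'
  i=24: run of 'F' x 1 -> '1F'
  i=25: run of 'D' x 5 -> '5D'
  i=30: run of 'G' x 13 -> '13G'

RLE = 10G9D5G1F5D13G


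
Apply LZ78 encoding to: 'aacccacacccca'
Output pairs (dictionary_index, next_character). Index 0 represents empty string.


LZ78 encoding steps:
Dictionary: {0: ''}
Step 1: w='' (idx 0), next='a' -> output (0, 'a'), add 'a' as idx 1
Step 2: w='a' (idx 1), next='c' -> output (1, 'c'), add 'ac' as idx 2
Step 3: w='' (idx 0), next='c' -> output (0, 'c'), add 'c' as idx 3
Step 4: w='c' (idx 3), next='a' -> output (3, 'a'), add 'ca' as idx 4
Step 5: w='ca' (idx 4), next='c' -> output (4, 'c'), add 'cac' as idx 5
Step 6: w='c' (idx 3), next='c' -> output (3, 'c'), add 'cc' as idx 6
Step 7: w='ca' (idx 4), end of input -> output (4, '')


Encoded: [(0, 'a'), (1, 'c'), (0, 'c'), (3, 'a'), (4, 'c'), (3, 'c'), (4, '')]


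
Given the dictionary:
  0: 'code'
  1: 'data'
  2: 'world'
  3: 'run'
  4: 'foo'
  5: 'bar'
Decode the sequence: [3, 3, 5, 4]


Look up each index in the dictionary:
  3 -> 'run'
  3 -> 'run'
  5 -> 'bar'
  4 -> 'foo'

Decoded: "run run bar foo"


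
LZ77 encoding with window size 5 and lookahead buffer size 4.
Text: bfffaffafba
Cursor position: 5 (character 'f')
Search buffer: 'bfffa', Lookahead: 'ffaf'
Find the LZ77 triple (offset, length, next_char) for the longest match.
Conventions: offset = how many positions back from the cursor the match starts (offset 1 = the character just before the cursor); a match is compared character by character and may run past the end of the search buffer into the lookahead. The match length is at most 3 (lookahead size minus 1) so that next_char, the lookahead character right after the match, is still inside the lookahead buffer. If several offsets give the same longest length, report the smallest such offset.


Try each offset into the search buffer:
  offset=1 (pos 4, char 'a'): match length 0
  offset=2 (pos 3, char 'f'): match length 1
  offset=3 (pos 2, char 'f'): match length 3
  offset=4 (pos 1, char 'f'): match length 2
  offset=5 (pos 0, char 'b'): match length 0
Longest match has length 3 at offset 3.
next_char = character at position 5 + 3 = 8 -> 'f'

Best match: offset=3, length=3 (matching 'ffa' starting at position 2)
LZ77 triple: (3, 3, 'f')


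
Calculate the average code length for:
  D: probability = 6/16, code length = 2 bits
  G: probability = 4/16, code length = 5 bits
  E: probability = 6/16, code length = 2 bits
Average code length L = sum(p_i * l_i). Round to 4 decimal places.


Weighted contributions p_i * l_i:
  D: (6/16) * 2 = 12/16
  G: (4/16) * 5 = 20/16
  E: (6/16) * 2 = 12/16
Sum = (12 + 20 + 12)/16 = 44/16

L = 44/16 = 2.7500 bits/symbol


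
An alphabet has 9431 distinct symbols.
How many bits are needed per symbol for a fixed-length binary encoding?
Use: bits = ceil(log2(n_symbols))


log2(9431) = 13.2032
Bracket: 2^13 = 8192 < 9431 <= 2^14 = 16384
So ceil(log2(9431)) = 14

bits = ceil(log2(9431)) = ceil(13.2032) = 14 bits


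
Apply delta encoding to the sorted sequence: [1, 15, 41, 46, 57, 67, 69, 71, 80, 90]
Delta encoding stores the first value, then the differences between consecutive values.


First value: 1
Deltas:
  15 - 1 = 14
  41 - 15 = 26
  46 - 41 = 5
  57 - 46 = 11
  67 - 57 = 10
  69 - 67 = 2
  71 - 69 = 2
  80 - 71 = 9
  90 - 80 = 10


Delta encoded: [1, 14, 26, 5, 11, 10, 2, 2, 9, 10]


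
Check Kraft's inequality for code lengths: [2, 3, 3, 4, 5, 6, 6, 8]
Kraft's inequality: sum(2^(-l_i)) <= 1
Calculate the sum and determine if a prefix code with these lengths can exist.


Sum = 2^(-2) + 2^(-3) + 2^(-3) + 2^(-4) + 2^(-5) + 2^(-6) + 2^(-6) + 2^(-8)
    = 0.25 + 0.125 + 0.125 + 0.0625 + 0.03125 + 0.015625 + 0.015625 + 0.00390625
    = 161/256 = 0.62890625
Since 0.62890625 <= 1, Kraft's inequality IS satisfied.
A prefix code with these lengths CAN exist.

Kraft sum = 0.62890625. Satisfied.


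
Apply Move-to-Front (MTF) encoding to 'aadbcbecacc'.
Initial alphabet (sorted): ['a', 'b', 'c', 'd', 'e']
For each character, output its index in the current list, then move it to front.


MTF encoding:
'a': index 0 in ['a', 'b', 'c', 'd', 'e'] -> ['a', 'b', 'c', 'd', 'e']
'a': index 0 in ['a', 'b', 'c', 'd', 'e'] -> ['a', 'b', 'c', 'd', 'e']
'd': index 3 in ['a', 'b', 'c', 'd', 'e'] -> ['d', 'a', 'b', 'c', 'e']
'b': index 2 in ['d', 'a', 'b', 'c', 'e'] -> ['b', 'd', 'a', 'c', 'e']
'c': index 3 in ['b', 'd', 'a', 'c', 'e'] -> ['c', 'b', 'd', 'a', 'e']
'b': index 1 in ['c', 'b', 'd', 'a', 'e'] -> ['b', 'c', 'd', 'a', 'e']
'e': index 4 in ['b', 'c', 'd', 'a', 'e'] -> ['e', 'b', 'c', 'd', 'a']
'c': index 2 in ['e', 'b', 'c', 'd', 'a'] -> ['c', 'e', 'b', 'd', 'a']
'a': index 4 in ['c', 'e', 'b', 'd', 'a'] -> ['a', 'c', 'e', 'b', 'd']
'c': index 1 in ['a', 'c', 'e', 'b', 'd'] -> ['c', 'a', 'e', 'b', 'd']
'c': index 0 in ['c', 'a', 'e', 'b', 'd'] -> ['c', 'a', 'e', 'b', 'd']


Output: [0, 0, 3, 2, 3, 1, 4, 2, 4, 1, 0]


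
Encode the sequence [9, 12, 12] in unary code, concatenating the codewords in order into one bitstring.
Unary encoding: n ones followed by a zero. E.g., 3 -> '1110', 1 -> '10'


Encode each number as n ones followed by a terminating 0:
  9 -> 1111111110 (10 bits)
  12 -> 1111111111110 (13 bits)
  12 -> 1111111111110 (13 bits)
Total length = 10 + 13 + 13 = 36 bits.

Unary([9, 12, 12]) = 111111111011111111111101111111111110 (36 bits)


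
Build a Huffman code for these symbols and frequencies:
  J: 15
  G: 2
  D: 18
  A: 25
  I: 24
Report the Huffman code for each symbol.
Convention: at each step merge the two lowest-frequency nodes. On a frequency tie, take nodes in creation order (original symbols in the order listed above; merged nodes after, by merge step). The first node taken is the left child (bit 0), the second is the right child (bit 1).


Huffman tree construction:
Step 1: Merge G(2) + J(15) = 17
Step 2: Merge (G+J)(17) + D(18) = 35
Step 3: Merge I(24) + A(25) = 49
Step 4: Merge ((G+J)+D)(35) + (I+A)(49) = 84
Read each symbol's code off the tree from the root (left child = 0, right child = 1).

Codes:
  J: 001 (length 3)
  G: 000 (length 3)
  D: 01 (length 2)
  A: 11 (length 2)
  I: 10 (length 2)
Average code length: 185/84 = 2.2024 bits/symbol


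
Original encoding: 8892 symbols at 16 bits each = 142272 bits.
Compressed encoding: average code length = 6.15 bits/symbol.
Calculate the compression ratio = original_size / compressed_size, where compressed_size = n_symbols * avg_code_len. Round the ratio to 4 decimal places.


original_size = n_symbols * orig_bits = 8892 * 16 = 142272 bits
compressed_size = n_symbols * avg_code_len = 8892 * 6.15 = 54685.8 bits
ratio = original_size / compressed_size = 142272 / 54685.8 = 2.6016

Compression ratio = 2.6016


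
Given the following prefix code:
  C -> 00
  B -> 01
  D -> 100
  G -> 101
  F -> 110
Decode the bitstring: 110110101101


Decoding step by step:
Bits 110 -> F
Bits 110 -> F
Bits 101 -> G
Bits 101 -> G


Decoded message: FFGG


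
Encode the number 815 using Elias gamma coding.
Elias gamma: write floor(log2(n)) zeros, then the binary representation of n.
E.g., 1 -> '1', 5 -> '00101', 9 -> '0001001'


num_bits = floor(log2(815)) + 1 = 10
leading_zeros = num_bits - 1 = 9
binary(815) = 1100101111

Elias gamma(815) = '000000000' + '1100101111' = 0000000001100101111 (19 bits)


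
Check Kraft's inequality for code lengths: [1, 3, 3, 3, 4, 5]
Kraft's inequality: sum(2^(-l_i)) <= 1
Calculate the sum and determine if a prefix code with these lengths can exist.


Sum = 2^(-1) + 2^(-3) + 2^(-3) + 2^(-3) + 2^(-4) + 2^(-5)
    = 0.5 + 0.125 + 0.125 + 0.125 + 0.0625 + 0.03125
    = 31/32 = 0.96875
Since 0.96875 <= 1, Kraft's inequality IS satisfied.
A prefix code with these lengths CAN exist.

Kraft sum = 0.96875. Satisfied.


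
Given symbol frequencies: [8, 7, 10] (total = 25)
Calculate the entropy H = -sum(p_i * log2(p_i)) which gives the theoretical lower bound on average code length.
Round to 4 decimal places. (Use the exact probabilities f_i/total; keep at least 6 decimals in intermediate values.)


Per-symbol terms -p_i * log2(p_i) with p_i = f_i/25:
  p = 8/25 = 0.320000: log2(p) = -1.643856, -p*log2(p) = 0.526034
  p = 7/25 = 0.280000: log2(p) = -1.836501, -p*log2(p) = 0.514220
  p = 10/25 = 0.400000: log2(p) = -1.321928, -p*log2(p) = 0.528771
H = 0.526034 + 0.514220 + 0.528771 = 1.569025

H = 1.569 bits/symbol


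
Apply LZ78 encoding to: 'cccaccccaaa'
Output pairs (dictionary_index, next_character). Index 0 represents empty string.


LZ78 encoding steps:
Dictionary: {0: ''}
Step 1: w='' (idx 0), next='c' -> output (0, 'c'), add 'c' as idx 1
Step 2: w='c' (idx 1), next='c' -> output (1, 'c'), add 'cc' as idx 2
Step 3: w='' (idx 0), next='a' -> output (0, 'a'), add 'a' as idx 3
Step 4: w='cc' (idx 2), next='c' -> output (2, 'c'), add 'ccc' as idx 4
Step 5: w='c' (idx 1), next='a' -> output (1, 'a'), add 'ca' as idx 5
Step 6: w='a' (idx 3), next='a' -> output (3, 'a'), add 'aa' as idx 6


Encoded: [(0, 'c'), (1, 'c'), (0, 'a'), (2, 'c'), (1, 'a'), (3, 'a')]


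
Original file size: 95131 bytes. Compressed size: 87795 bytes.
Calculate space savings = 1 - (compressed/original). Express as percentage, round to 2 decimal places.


ratio = compressed/original = 87795/95131 = 0.922885
savings = 1 - ratio = 1 - 0.922885 = 0.077115
as a percentage: 0.077115 * 100 = 7.71%

Space savings = 1 - 87795/95131 = 7.71%


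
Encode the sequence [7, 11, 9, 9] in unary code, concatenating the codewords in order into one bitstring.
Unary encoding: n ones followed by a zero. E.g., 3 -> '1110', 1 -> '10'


Encode each number as n ones followed by a terminating 0:
  7 -> 11111110 (8 bits)
  11 -> 111111111110 (12 bits)
  9 -> 1111111110 (10 bits)
  9 -> 1111111110 (10 bits)
Total length = 8 + 12 + 10 + 10 = 40 bits.

Unary([7, 11, 9, 9]) = 1111111011111111111011111111101111111110 (40 bits)


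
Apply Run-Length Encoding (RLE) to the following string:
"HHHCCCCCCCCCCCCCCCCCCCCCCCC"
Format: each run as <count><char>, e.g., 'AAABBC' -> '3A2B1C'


Scanning runs left to right:
  i=0: run of 'H' x 3 -> '3H'
  i=3: run of 'C' x 24 -> '24C'

RLE = 3H24C


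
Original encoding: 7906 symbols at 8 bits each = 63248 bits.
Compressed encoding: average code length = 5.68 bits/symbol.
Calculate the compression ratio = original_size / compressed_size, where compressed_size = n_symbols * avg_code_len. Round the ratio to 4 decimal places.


original_size = n_symbols * orig_bits = 7906 * 8 = 63248 bits
compressed_size = n_symbols * avg_code_len = 7906 * 5.68 = 44906.08 bits
ratio = original_size / compressed_size = 63248 / 44906.08 = 1.4085

Compression ratio = 1.4085


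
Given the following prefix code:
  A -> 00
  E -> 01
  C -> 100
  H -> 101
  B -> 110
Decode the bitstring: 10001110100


Decoding step by step:
Bits 100 -> C
Bits 01 -> E
Bits 110 -> B
Bits 100 -> C


Decoded message: CEBC


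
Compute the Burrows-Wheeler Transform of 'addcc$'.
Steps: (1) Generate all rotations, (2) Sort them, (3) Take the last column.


Rotations (sorted):
  0: $addcc -> last char: c
  1: addcc$ -> last char: $
  2: c$addc -> last char: c
  3: cc$add -> last char: d
  4: dcc$ad -> last char: d
  5: ddcc$a -> last char: a


BWT = c$cdda


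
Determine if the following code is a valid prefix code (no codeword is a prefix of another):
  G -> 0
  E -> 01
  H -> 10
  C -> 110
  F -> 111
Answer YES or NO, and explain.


Checking each pair (does one codeword prefix another?):
  G='0' vs E='01': prefix -- VIOLATION

NO -- this is NOT a valid prefix code. G (0) is a prefix of E (01).


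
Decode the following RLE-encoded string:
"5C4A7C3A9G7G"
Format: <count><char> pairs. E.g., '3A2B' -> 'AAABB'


Expanding each <count><char> pair:
  5C -> 'CCCCC'
  4A -> 'AAAA'
  7C -> 'CCCCCCC'
  3A -> 'AAA'
  9G -> 'GGGGGGGGG'
  7G -> 'GGGGGGG'

Decoded = CCCCCAAAACCCCCCCAAAGGGGGGGGGGGGGGGG


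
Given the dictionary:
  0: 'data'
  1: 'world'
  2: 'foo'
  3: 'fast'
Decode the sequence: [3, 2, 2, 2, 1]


Look up each index in the dictionary:
  3 -> 'fast'
  2 -> 'foo'
  2 -> 'foo'
  2 -> 'foo'
  1 -> 'world'

Decoded: "fast foo foo foo world"


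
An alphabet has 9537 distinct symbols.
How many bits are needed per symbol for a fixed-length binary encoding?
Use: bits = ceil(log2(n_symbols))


log2(9537) = 13.2193
Bracket: 2^13 = 8192 < 9537 <= 2^14 = 16384
So ceil(log2(9537)) = 14

bits = ceil(log2(9537)) = ceil(13.2193) = 14 bits


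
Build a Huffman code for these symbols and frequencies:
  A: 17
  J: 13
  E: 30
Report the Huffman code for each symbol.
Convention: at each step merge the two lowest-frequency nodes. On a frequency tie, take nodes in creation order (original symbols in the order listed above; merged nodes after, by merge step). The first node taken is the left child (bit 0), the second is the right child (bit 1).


Huffman tree construction:
Step 1: Merge J(13) + A(17) = 30
Step 2: Merge E(30) + (J+A)(30) = 60
Read each symbol's code off the tree from the root (left child = 0, right child = 1).

Codes:
  A: 11 (length 2)
  J: 10 (length 2)
  E: 0 (length 1)
Average code length: 90/60 = 1.5000 bits/symbol


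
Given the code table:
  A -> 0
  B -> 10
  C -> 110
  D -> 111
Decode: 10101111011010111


Decoding:
10 -> B
10 -> B
111 -> D
10 -> B
110 -> C
10 -> B
111 -> D


Result: BBDBCBD


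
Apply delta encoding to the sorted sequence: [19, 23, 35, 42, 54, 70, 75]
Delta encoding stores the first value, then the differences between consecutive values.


First value: 19
Deltas:
  23 - 19 = 4
  35 - 23 = 12
  42 - 35 = 7
  54 - 42 = 12
  70 - 54 = 16
  75 - 70 = 5


Delta encoded: [19, 4, 12, 7, 12, 16, 5]


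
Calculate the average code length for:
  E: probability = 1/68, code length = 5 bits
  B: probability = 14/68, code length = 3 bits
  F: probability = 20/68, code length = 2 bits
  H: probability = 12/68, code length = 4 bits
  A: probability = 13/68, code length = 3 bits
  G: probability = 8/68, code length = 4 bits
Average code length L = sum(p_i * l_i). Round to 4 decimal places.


Weighted contributions p_i * l_i:
  E: (1/68) * 5 = 5/68
  B: (14/68) * 3 = 42/68
  F: (20/68) * 2 = 40/68
  H: (12/68) * 4 = 48/68
  A: (13/68) * 3 = 39/68
  G: (8/68) * 4 = 32/68
Sum = (5 + 42 + 40 + 48 + 39 + 32)/68 = 206/68

L = 206/68 = 3.0294 bits/symbol


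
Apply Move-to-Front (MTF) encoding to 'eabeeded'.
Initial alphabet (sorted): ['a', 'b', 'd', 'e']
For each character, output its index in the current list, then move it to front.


MTF encoding:
'e': index 3 in ['a', 'b', 'd', 'e'] -> ['e', 'a', 'b', 'd']
'a': index 1 in ['e', 'a', 'b', 'd'] -> ['a', 'e', 'b', 'd']
'b': index 2 in ['a', 'e', 'b', 'd'] -> ['b', 'a', 'e', 'd']
'e': index 2 in ['b', 'a', 'e', 'd'] -> ['e', 'b', 'a', 'd']
'e': index 0 in ['e', 'b', 'a', 'd'] -> ['e', 'b', 'a', 'd']
'd': index 3 in ['e', 'b', 'a', 'd'] -> ['d', 'e', 'b', 'a']
'e': index 1 in ['d', 'e', 'b', 'a'] -> ['e', 'd', 'b', 'a']
'd': index 1 in ['e', 'd', 'b', 'a'] -> ['d', 'e', 'b', 'a']


Output: [3, 1, 2, 2, 0, 3, 1, 1]


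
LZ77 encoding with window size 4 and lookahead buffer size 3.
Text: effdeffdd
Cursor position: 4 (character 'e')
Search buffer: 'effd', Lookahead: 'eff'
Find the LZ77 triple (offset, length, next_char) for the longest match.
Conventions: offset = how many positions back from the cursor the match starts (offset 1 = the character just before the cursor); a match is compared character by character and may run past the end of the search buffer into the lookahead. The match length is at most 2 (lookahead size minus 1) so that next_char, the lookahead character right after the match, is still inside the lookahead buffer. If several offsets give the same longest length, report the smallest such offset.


Try each offset into the search buffer:
  offset=1 (pos 3, char 'd'): match length 0
  offset=2 (pos 2, char 'f'): match length 0
  offset=3 (pos 1, char 'f'): match length 0
  offset=4 (pos 0, char 'e'): match length 2
Longest match has length 2 at offset 4.
next_char = character at position 4 + 2 = 6 -> 'f'

Best match: offset=4, length=2 (matching 'ef' starting at position 0)
LZ77 triple: (4, 2, 'f')


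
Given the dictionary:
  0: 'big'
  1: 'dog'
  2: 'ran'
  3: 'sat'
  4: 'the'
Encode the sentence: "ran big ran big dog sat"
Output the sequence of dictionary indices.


Look up each word in the dictionary:
  'ran' -> 2
  'big' -> 0
  'ran' -> 2
  'big' -> 0
  'dog' -> 1
  'sat' -> 3

Encoded: [2, 0, 2, 0, 1, 3]


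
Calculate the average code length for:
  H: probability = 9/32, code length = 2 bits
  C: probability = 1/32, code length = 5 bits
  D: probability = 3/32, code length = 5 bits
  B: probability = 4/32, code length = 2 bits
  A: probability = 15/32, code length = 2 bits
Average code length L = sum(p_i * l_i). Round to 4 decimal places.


Weighted contributions p_i * l_i:
  H: (9/32) * 2 = 18/32
  C: (1/32) * 5 = 5/32
  D: (3/32) * 5 = 15/32
  B: (4/32) * 2 = 8/32
  A: (15/32) * 2 = 30/32
Sum = (18 + 5 + 15 + 8 + 30)/32 = 76/32

L = 76/32 = 2.3750 bits/symbol


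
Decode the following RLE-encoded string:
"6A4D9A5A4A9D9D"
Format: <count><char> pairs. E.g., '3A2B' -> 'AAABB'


Expanding each <count><char> pair:
  6A -> 'AAAAAA'
  4D -> 'DDDD'
  9A -> 'AAAAAAAAA'
  5A -> 'AAAAA'
  4A -> 'AAAA'
  9D -> 'DDDDDDDDD'
  9D -> 'DDDDDDDDD'

Decoded = AAAAAADDDDAAAAAAAAAAAAAAAAAADDDDDDDDDDDDDDDDDD


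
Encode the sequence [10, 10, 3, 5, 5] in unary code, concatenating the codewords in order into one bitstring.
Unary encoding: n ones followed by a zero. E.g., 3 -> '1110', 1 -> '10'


Encode each number as n ones followed by a terminating 0:
  10 -> 11111111110 (11 bits)
  10 -> 11111111110 (11 bits)
  3 -> 1110 (4 bits)
  5 -> 111110 (6 bits)
  5 -> 111110 (6 bits)
Total length = 11 + 11 + 4 + 6 + 6 = 38 bits.

Unary([10, 10, 3, 5, 5]) = 11111111110111111111101110111110111110 (38 bits)


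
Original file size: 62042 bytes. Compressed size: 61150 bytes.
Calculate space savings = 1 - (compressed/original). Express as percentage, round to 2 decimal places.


ratio = compressed/original = 61150/62042 = 0.985623
savings = 1 - ratio = 1 - 0.985623 = 0.014377
as a percentage: 0.014377 * 100 = 1.44%

Space savings = 1 - 61150/62042 = 1.44%


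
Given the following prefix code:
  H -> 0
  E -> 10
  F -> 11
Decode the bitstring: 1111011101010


Decoding step by step:
Bits 11 -> F
Bits 11 -> F
Bits 0 -> H
Bits 11 -> F
Bits 10 -> E
Bits 10 -> E
Bits 10 -> E


Decoded message: FFHFEEE


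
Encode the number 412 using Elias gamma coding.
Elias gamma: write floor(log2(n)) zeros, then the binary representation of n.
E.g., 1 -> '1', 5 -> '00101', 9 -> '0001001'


num_bits = floor(log2(412)) + 1 = 9
leading_zeros = num_bits - 1 = 8
binary(412) = 110011100

Elias gamma(412) = '00000000' + '110011100' = 00000000110011100 (17 bits)


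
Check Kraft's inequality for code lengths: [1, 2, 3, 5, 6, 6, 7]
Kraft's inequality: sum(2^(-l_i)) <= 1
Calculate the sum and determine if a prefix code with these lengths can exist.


Sum = 2^(-1) + 2^(-2) + 2^(-3) + 2^(-5) + 2^(-6) + 2^(-6) + 2^(-7)
    = 0.5 + 0.25 + 0.125 + 0.03125 + 0.015625 + 0.015625 + 0.0078125
    = 121/128 = 0.9453125
Since 0.9453125 <= 1, Kraft's inequality IS satisfied.
A prefix code with these lengths CAN exist.

Kraft sum = 0.9453125. Satisfied.


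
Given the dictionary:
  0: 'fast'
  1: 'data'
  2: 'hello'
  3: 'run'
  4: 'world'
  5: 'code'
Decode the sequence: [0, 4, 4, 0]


Look up each index in the dictionary:
  0 -> 'fast'
  4 -> 'world'
  4 -> 'world'
  0 -> 'fast'

Decoded: "fast world world fast"


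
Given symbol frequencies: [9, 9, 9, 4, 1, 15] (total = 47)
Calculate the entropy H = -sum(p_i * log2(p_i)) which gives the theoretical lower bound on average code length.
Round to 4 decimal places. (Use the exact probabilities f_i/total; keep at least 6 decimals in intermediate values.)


Per-symbol terms -p_i * log2(p_i) with p_i = f_i/47:
  p = 9/47 = 0.191489: log2(p) = -2.384664, -p*log2(p) = 0.456638
  p = 9/47 = 0.191489: log2(p) = -2.384664, -p*log2(p) = 0.456638
  p = 9/47 = 0.191489: log2(p) = -2.384664, -p*log2(p) = 0.456638
  p = 4/47 = 0.085106: log2(p) = -3.554589, -p*log2(p) = 0.302518
  p = 1/47 = 0.021277: log2(p) = -5.554589, -p*log2(p) = 0.118183
  p = 15/47 = 0.319149: log2(p) = -1.647698, -p*log2(p) = 0.525861
H = 0.456638 + 0.456638 + 0.456638 + 0.302518 + 0.118183 + 0.525861 = 2.316476

H = 2.3165 bits/symbol


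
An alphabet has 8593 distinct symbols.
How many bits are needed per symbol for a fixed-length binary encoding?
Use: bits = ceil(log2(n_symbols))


log2(8593) = 13.0689
Bracket: 2^13 = 8192 < 8593 <= 2^14 = 16384
So ceil(log2(8593)) = 14

bits = ceil(log2(8593)) = ceil(13.0689) = 14 bits


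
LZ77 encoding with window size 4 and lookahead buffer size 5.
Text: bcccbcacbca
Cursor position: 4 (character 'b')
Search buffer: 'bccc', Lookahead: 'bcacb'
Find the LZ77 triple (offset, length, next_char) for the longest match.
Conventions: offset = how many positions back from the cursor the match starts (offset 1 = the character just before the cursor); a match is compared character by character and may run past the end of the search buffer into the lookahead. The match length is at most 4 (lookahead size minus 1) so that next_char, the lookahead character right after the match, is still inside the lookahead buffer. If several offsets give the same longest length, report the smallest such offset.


Try each offset into the search buffer:
  offset=1 (pos 3, char 'c'): match length 0
  offset=2 (pos 2, char 'c'): match length 0
  offset=3 (pos 1, char 'c'): match length 0
  offset=4 (pos 0, char 'b'): match length 2
Longest match has length 2 at offset 4.
next_char = character at position 4 + 2 = 6 -> 'a'

Best match: offset=4, length=2 (matching 'bc' starting at position 0)
LZ77 triple: (4, 2, 'a')


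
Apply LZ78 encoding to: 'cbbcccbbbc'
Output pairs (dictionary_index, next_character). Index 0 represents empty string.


LZ78 encoding steps:
Dictionary: {0: ''}
Step 1: w='' (idx 0), next='c' -> output (0, 'c'), add 'c' as idx 1
Step 2: w='' (idx 0), next='b' -> output (0, 'b'), add 'b' as idx 2
Step 3: w='b' (idx 2), next='c' -> output (2, 'c'), add 'bc' as idx 3
Step 4: w='c' (idx 1), next='c' -> output (1, 'c'), add 'cc' as idx 4
Step 5: w='b' (idx 2), next='b' -> output (2, 'b'), add 'bb' as idx 5
Step 6: w='bc' (idx 3), end of input -> output (3, '')


Encoded: [(0, 'c'), (0, 'b'), (2, 'c'), (1, 'c'), (2, 'b'), (3, '')]


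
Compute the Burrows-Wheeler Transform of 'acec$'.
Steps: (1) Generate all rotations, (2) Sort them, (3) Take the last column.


Rotations (sorted):
  0: $acec -> last char: c
  1: acec$ -> last char: $
  2: c$ace -> last char: e
  3: cec$a -> last char: a
  4: ec$ac -> last char: c


BWT = c$eac


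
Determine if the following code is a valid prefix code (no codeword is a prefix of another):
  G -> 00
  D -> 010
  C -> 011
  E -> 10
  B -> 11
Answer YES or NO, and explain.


Checking each pair (does one codeword prefix another?):
  G='00' vs D='010': no prefix
  G='00' vs C='011': no prefix
  G='00' vs E='10': no prefix
  G='00' vs B='11': no prefix
  D='010' vs G='00': no prefix
  D='010' vs C='011': no prefix
  D='010' vs E='10': no prefix
  D='010' vs B='11': no prefix
  C='011' vs G='00': no prefix
  C='011' vs D='010': no prefix
  C='011' vs E='10': no prefix
  C='011' vs B='11': no prefix
  E='10' vs G='00': no prefix
  E='10' vs D='010': no prefix
  E='10' vs C='011': no prefix
  E='10' vs B='11': no prefix
  B='11' vs G='00': no prefix
  B='11' vs D='010': no prefix
  B='11' vs C='011': no prefix
  B='11' vs E='10': no prefix
No violation found over all pairs.

YES -- this is a valid prefix code. No codeword is a prefix of any other codeword.


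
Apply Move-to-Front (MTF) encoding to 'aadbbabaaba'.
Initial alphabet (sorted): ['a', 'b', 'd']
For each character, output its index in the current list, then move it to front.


MTF encoding:
'a': index 0 in ['a', 'b', 'd'] -> ['a', 'b', 'd']
'a': index 0 in ['a', 'b', 'd'] -> ['a', 'b', 'd']
'd': index 2 in ['a', 'b', 'd'] -> ['d', 'a', 'b']
'b': index 2 in ['d', 'a', 'b'] -> ['b', 'd', 'a']
'b': index 0 in ['b', 'd', 'a'] -> ['b', 'd', 'a']
'a': index 2 in ['b', 'd', 'a'] -> ['a', 'b', 'd']
'b': index 1 in ['a', 'b', 'd'] -> ['b', 'a', 'd']
'a': index 1 in ['b', 'a', 'd'] -> ['a', 'b', 'd']
'a': index 0 in ['a', 'b', 'd'] -> ['a', 'b', 'd']
'b': index 1 in ['a', 'b', 'd'] -> ['b', 'a', 'd']
'a': index 1 in ['b', 'a', 'd'] -> ['a', 'b', 'd']


Output: [0, 0, 2, 2, 0, 2, 1, 1, 0, 1, 1]


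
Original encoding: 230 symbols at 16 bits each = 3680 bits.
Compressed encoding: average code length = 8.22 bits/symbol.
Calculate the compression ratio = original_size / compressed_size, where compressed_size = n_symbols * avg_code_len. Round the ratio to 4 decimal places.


original_size = n_symbols * orig_bits = 230 * 16 = 3680 bits
compressed_size = n_symbols * avg_code_len = 230 * 8.22 = 1890.6 bits
ratio = original_size / compressed_size = 3680 / 1890.6 = 1.9465

Compression ratio = 1.9465


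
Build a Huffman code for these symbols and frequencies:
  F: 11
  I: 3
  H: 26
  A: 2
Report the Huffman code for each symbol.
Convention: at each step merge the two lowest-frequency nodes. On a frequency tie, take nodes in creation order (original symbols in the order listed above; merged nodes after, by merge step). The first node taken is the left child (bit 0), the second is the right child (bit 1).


Huffman tree construction:
Step 1: Merge A(2) + I(3) = 5
Step 2: Merge (A+I)(5) + F(11) = 16
Step 3: Merge ((A+I)+F)(16) + H(26) = 42
Read each symbol's code off the tree from the root (left child = 0, right child = 1).

Codes:
  F: 01 (length 2)
  I: 001 (length 3)
  H: 1 (length 1)
  A: 000 (length 3)
Average code length: 63/42 = 1.5000 bits/symbol
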